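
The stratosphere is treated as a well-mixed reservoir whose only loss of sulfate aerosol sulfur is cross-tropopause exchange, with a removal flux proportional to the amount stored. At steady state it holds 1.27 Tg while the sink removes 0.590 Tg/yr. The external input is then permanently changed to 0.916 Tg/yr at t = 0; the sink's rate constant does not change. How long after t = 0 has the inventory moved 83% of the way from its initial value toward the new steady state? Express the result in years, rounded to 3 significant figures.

τ = M₀/F₀ = 1.27/0.590 = 2.153 yr.
The remaining gap fraction is e^(−t/τ); 83% covered ⇒ e^(−t/τ) = 0.170.
t = −τ ln(0.170) = 2.153 × 1.772 = 3.814 yr.

3.81 yr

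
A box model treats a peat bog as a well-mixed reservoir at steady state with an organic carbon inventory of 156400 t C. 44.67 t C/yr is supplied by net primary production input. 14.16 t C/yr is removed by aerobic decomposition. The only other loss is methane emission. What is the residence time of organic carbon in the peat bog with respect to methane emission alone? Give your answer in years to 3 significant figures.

At steady state ΣF_in = ΣF_out.
ΣF_in = 44.670 t C/yr.
Methane emission flux = ΣF_in − (14.16) = 44.670 − 14.16 = 30.51 t C/yr.
τ = M / F = 156400 / 30.51 = 5126 yr.

5130 yr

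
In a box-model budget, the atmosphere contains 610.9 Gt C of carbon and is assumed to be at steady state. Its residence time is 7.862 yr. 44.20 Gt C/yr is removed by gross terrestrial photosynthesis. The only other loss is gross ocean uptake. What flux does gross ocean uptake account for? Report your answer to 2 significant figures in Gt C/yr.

34 Gt C/yr

Total removal F = M/τ = 610.9 / 7.862 = 77.70 Gt C/yr.
Gross ocean uptake = F − (44.20) = 77.70 − 44.20 = 33.50 Gt C/yr.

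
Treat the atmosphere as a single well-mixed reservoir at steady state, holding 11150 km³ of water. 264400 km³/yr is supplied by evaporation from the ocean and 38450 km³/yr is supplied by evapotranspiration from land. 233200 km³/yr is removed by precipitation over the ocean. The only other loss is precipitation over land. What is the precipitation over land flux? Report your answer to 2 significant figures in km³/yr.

At steady state ΣF_in = ΣF_out.
ΣF_in = 264400 + 38450 = 302850 km³/yr.
Precipitation over land flux = ΣF_in − (233200) = 302850 − 233200 = 69650 km³/yr.

70000 km³/yr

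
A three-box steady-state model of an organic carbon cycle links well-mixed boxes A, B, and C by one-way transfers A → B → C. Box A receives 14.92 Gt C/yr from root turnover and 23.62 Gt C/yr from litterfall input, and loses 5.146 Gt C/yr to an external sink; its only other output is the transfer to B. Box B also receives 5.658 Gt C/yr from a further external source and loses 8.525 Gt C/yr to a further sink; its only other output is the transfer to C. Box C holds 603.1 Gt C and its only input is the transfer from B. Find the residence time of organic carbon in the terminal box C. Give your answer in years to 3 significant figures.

19.8 yr

Box A: F(A→B) = (14.92 + 23.62) − 5.146 = 33.394 Gt C/yr.
Box B: F(B→C) = (33.394 + 5.658) − 8.525 = 30.527 Gt C/yr.
Box C throughput = its input = 30.527 Gt C/yr; τ = 603.1 / 30.527 = 19.76 yr.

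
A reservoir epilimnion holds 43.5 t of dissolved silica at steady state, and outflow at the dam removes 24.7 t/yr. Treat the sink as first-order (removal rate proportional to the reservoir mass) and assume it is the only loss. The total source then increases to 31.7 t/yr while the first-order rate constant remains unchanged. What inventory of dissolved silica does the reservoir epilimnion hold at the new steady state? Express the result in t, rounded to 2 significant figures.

56 t

Rate constant k = F/M = 24.7 / 43.5 = 0.5678 yr⁻¹.
At the new steady state, source = k·M_new ⇒ M_new = 31.7 / 0.5678 = 55.83 t.
(Equivalently M_new = M × F_new/F_old = 43.5 × 31.7/24.7.)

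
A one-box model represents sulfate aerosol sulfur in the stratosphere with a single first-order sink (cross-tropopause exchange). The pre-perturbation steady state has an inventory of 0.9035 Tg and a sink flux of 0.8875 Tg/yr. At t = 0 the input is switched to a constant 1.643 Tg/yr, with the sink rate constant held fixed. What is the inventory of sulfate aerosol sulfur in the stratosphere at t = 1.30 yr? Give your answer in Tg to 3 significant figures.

1.46 Tg

Residence time τ = M₀/F₀ = 1.018 yr. The eventual steady state is M_∞ = M₀·(F₁/F₀) = 0.9035 × 1.643/0.8875 = 1.6726 Tg.
The anomaly ΔM(t) = M(t) − M_∞ decays as ΔM₀·e^(−t/τ) with ΔM₀ = 0.9035 − 1.6726 = −0.7691 Tg.
At t = 1.30 yr, e^(−t/τ) = e^(−1.277) = 0.2789, so ΔM = −0.2145 Tg and M = 1.6726 − 0.2145 = 1.4581 Tg.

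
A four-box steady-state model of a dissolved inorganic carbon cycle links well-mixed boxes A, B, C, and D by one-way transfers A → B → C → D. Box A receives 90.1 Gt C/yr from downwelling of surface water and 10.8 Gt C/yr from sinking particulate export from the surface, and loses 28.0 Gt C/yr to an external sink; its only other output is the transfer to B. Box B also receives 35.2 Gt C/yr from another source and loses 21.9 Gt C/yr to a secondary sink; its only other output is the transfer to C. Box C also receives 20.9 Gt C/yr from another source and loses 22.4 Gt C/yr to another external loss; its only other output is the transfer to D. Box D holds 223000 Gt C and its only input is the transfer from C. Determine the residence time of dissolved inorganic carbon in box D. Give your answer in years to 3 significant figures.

2630 yr

Box A: F(A→B) = (90.1 + 10.8) − 28.0 = 72.900 Gt C/yr.
Box B: F(B→C) = (72.900 + 35.2) − 21.9 = 86.200 Gt C/yr.
Box C: F(C→D) = (86.200 + 20.9) − 22.4 = 84.700 Gt C/yr.
Box D throughput = its input = 84.700 Gt C/yr; τ = 223000 / 84.700 = 2633 yr.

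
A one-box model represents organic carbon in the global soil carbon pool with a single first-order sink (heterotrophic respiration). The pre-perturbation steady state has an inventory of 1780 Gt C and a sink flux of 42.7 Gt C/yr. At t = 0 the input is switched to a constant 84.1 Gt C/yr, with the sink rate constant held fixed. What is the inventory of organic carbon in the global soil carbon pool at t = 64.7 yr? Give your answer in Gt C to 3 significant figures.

3140 Gt C

The sink rate constant is k = F₀/M₀ = 42.7/1780 = 0.02399 yr⁻¹.
Solving dM/dt = F₁ − kM with M(0) = M₀ gives M(t) = F₁/k + (M₀ − F₁/k)·e^(−kt).
F₁/k = 84.1/0.02399 = 3505.8 Gt C; kt = 0.02399 × 64.7 = 1.552, e^(−kt) = 0.2118.
M(64.7) = 3505.8 + (1780 − 3505.8) × 0.2118 = 3505.8 − 365.5 = 3140.3 Gt C.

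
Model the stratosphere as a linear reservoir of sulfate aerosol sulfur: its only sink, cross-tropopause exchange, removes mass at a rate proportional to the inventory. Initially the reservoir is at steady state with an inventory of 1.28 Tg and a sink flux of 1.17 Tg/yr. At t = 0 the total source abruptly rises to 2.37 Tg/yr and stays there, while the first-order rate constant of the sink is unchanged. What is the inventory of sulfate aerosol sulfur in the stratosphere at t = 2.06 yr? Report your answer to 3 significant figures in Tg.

Residence time τ = M₀/F₀ = 1.094 yr. The eventual steady state is M_∞ = M₀·(F₁/F₀) = 1.28 × 2.37/1.17 = 2.5928 Tg.
The anomaly ΔM(t) = M(t) − M_∞ decays as ΔM₀·e^(−t/τ) with ΔM₀ = 1.28 − 2.5928 = −1.313 Tg.
At t = 2.06 yr, e^(−t/τ) = e^(−1.883) = 0.1521, so ΔM = −0.1997 Tg and M = 2.5928 − 0.1997 = 2.3931 Tg.

2.39 Tg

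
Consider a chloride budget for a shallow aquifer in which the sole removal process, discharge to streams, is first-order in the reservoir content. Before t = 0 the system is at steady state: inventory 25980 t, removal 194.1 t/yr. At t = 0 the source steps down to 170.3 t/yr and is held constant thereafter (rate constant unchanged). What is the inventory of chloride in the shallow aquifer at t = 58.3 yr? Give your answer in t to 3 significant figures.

24900 t

The sink rate constant is k = F₀/M₀ = 194.1/25980 = 0.007471 yr⁻¹.
Solving dM/dt = F₁ − kM with M(0) = M₀ gives M(t) = F₁/k + (M₀ − F₁/k)·e^(−kt).
F₁/k = 170.3/0.007471 = 22794 t; kt = 0.007471 × 58.3 = 0.4356, e^(−kt) = 0.6469.
M(58.3) = 22794 + (25980 − 22794) × 0.6469 = 22794 + 2061 = 24855 t.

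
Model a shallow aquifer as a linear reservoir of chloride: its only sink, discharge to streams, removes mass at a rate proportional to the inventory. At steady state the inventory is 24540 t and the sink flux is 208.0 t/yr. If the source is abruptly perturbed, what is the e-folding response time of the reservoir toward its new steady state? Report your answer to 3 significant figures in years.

118 yr

For a linear reservoir the response time equals the residence time τ = M/F.
τ = 24540 / 208.0 = 118.0 yr.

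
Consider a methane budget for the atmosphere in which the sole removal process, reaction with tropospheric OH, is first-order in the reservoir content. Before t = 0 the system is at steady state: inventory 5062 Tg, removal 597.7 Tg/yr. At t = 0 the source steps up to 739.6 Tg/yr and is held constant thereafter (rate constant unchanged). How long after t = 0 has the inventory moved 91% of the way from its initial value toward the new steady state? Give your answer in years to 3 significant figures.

τ = M₀/F₀ = 5062/597.7 = 8.469 yr.
The remaining gap fraction is e^(−t/τ); 91% covered ⇒ e^(−t/τ) = 0.0900.
t = −τ ln(0.0900) = 8.469 × 2.408 = 20.39 yr.

20.4 yr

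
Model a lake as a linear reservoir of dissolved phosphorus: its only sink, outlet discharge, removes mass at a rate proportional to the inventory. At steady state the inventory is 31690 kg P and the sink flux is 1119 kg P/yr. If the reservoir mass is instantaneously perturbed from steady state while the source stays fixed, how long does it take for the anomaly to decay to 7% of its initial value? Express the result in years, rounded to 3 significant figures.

75.3 yr

For a linear reservoir the anomaly decays as exp(−t/τ) with τ = M/F = 31690/1119 = 28.32 yr.
exp(−t/τ) = 0.07 ⇒ t = −τ ln(0.07) = 28.32 × 2.659 = 75.31 yr.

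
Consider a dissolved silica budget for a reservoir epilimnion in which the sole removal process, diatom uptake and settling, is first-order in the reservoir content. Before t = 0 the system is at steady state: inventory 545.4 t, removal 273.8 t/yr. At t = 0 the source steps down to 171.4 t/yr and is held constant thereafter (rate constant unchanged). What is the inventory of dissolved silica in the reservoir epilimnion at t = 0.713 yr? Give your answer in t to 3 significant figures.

484 t

τ = M₀/F₀ = 545.4/273.8 = 1.992 yr; rate constant k = 1/τ.
New steady state M_∞ = F₁/k = F₁·τ = 171.4 × 1.992 = 341.42 t.
M(t) = M_∞ + (M₀ − M_∞)·e^(−t/τ); t/τ = 0.713/1.992 = 0.3579, so e^(−t/τ) = 0.6991.
M(t) = 341.42 + 204.0 × 0.6991 = 484.03 t.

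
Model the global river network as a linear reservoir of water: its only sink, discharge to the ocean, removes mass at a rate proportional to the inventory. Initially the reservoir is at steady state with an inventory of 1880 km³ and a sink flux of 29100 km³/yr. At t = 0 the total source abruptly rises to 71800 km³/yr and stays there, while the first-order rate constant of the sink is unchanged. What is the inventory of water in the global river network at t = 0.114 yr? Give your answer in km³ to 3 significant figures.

The sink rate constant is k = F₀/M₀ = 29100/1880 = 15.48 yr⁻¹.
Solving dM/dt = F₁ − kM with M(0) = M₀ gives M(t) = F₁/k + (M₀ − F₁/k)·e^(−kt).
F₁/k = 71800/15.48 = 4638.6 km³; kt = 15.48 × 0.114 = 1.765, e^(−kt) = 0.1713.
M(0.114) = 4638.6 + (1880 − 4638.6) × 0.1713 = 4638.6 − 472.4 = 4166.2 km³.

4170 km³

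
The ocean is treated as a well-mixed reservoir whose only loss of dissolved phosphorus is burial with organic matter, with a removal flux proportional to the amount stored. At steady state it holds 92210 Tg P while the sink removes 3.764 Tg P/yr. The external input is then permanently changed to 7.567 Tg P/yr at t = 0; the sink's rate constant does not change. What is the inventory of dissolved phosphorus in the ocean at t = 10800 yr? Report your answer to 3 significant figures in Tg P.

125000 Tg P

τ = M₀/F₀ = 92210/3.764 = 24500 yr; rate constant k = 1/τ.
New steady state M_∞ = F₁/k = F₁·τ = 7.567 × 24500 = 185380 Tg P.
M(t) = M_∞ + (M₀ − M_∞)·e^(−t/τ); t/τ = 10800/24500 = 0.4409, so e^(−t/τ) = 0.6435.
M(t) = 185380 − 93170 × 0.6435 = 125420 Tg P.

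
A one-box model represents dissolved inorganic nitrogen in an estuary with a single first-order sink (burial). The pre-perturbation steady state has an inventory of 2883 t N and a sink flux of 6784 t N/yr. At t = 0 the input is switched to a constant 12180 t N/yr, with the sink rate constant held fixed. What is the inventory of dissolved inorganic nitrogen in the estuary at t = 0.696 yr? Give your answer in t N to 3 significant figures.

The sink rate constant is k = F₀/M₀ = 6784/2883 = 2.353 yr⁻¹.
Solving dM/dt = F₁ − kM with M(0) = M₀ gives M(t) = F₁/k + (M₀ − F₁/k)·e^(−kt).
F₁/k = 12180/2.353 = 5176.1 t N; kt = 2.353 × 0.696 = 1.638, e^(−kt) = 0.1944.
M(0.696) = 5176.1 + (2883 − 5176.1) × 0.1944 = 5176.1 − 445.8 = 4730.3 t N.

4730 t N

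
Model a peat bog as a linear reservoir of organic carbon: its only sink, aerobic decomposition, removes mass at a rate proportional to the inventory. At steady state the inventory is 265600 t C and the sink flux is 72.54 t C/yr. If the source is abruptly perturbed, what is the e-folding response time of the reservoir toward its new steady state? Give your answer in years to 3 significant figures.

For a linear reservoir the response time equals the residence time τ = M/F.
τ = 265600 / 72.54 = 3661 yr.

3660 yr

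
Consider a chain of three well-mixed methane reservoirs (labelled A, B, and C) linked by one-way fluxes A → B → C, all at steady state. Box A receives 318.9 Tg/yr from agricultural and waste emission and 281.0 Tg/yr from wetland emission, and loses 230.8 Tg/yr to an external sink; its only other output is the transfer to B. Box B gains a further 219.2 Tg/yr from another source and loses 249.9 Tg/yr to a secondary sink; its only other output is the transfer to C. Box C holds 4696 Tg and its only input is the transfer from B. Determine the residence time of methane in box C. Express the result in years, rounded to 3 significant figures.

Box A: F(A→B) = (318.9 + 281.0) − 230.8 = 369.10 Tg/yr.
Box B: F(B→C) = (369.10 + 219.2) − 249.9 = 338.40 Tg/yr.
Box C throughput = its input = 338.40 Tg/yr; τ = 4696 / 338.40 = 13.88 yr.

13.9 yr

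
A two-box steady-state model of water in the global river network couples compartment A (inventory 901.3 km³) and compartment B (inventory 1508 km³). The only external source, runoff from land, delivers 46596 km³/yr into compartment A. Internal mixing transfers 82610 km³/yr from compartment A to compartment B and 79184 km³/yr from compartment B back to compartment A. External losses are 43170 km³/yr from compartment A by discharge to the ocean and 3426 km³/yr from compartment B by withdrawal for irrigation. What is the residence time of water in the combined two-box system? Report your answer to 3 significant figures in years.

Residence time in the combined system uses the total inventory and the total *external* removal — internal exchanges between the two boxes cancel.
M_total = 901.3 + 1508 = 2409.3 km³.
ΣF_external_out = 43170 + 3426 = 46596 km³/yr.
τ = M_total / ΣF_ext = 2409.3 / 46596 = 0.05171 yr.

0.0517 yr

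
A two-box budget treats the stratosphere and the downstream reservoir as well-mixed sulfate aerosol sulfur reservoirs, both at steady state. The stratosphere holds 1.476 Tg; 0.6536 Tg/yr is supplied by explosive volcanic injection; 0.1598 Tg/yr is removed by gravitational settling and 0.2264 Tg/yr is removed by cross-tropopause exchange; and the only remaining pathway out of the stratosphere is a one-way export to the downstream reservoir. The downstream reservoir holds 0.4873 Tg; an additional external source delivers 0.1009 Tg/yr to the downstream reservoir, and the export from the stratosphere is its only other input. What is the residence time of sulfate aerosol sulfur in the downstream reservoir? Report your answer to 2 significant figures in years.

1.3 yr

Balance the stratosphere: ΣF_in = 0.65360 Tg/yr.
Export to the downstream reservoir = ΣF_in − (0.1598 + 0.2264) = 0.26740 Tg/yr.
Total input to the downstream reservoir = 0.26740 + 0.1009 = 0.36830 Tg/yr; at steady state this equals its total output.
τ = M / F = 0.4873 / 0.36830 = 1.323 yr.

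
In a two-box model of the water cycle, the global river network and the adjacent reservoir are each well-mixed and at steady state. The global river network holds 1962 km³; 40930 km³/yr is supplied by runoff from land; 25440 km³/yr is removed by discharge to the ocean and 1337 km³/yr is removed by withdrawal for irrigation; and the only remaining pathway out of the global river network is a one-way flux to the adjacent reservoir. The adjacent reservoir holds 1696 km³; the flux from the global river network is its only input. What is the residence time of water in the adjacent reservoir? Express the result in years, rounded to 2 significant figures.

Balance the global river network: ΣF_in = 40930 km³/yr.
Flux to the adjacent reservoir = ΣF_in − (25440 + 1337) = 14153 km³/yr.
At steady state the output of the adjacent reservoir equals its input, 14153 km³/yr.
τ = M / F = 1696 / 14153 = 0.1198 yr.

0.12 yr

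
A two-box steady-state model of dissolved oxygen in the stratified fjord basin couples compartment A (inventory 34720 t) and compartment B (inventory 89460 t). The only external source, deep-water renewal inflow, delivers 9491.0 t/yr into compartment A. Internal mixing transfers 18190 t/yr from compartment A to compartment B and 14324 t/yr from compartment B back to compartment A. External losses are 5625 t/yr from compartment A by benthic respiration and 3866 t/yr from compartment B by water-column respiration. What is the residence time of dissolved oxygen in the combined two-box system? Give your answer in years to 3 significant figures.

13.1 yr

Treat the two boxes together as one reservoir: the mixing fluxes between them are internal recycling, so τ = ΣM / Σ(external losses).
M_total = 34720 + 89460 = 124180 t.
ΣF_external_out = 5625 + 3866 = 9491.0 t/yr.
τ = M_total / ΣF_ext = 124180 / 9491.0 = 13.08 yr.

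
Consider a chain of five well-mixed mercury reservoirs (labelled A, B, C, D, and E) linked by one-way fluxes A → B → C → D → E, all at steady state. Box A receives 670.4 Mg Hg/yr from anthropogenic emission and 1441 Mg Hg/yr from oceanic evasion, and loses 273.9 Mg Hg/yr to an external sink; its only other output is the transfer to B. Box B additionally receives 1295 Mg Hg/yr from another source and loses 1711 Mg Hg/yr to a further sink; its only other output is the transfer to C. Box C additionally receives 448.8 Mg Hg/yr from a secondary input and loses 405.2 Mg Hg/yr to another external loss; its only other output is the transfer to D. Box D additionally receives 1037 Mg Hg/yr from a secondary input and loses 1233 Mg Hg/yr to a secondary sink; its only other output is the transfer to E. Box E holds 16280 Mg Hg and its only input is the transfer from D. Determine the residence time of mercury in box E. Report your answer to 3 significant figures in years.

Box A: F(A→B) = (670.4 + 1441) − 273.9 = 1837.5 Mg Hg/yr.
Box B: F(B→C) = (1837.5 + 1295) − 1711 = 1421.5 Mg Hg/yr.
Box C: F(C→D) = (1421.5 + 448.8) − 405.2 = 1465.1 Mg Hg/yr.
Box D: F(D→E) = (1465.1 + 1037) − 1233 = 1269.1 Mg Hg/yr.
Box E throughput = its input = 1269.1 Mg Hg/yr; τ = 16280 / 1269.1 = 12.83 yr.

12.8 yr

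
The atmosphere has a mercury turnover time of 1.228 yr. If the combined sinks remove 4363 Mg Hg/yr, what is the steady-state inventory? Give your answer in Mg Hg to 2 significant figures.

5400 Mg Hg

τ = M/F ⇒ M = τ × F = 1.228 × 4363 = 5358 Mg Hg.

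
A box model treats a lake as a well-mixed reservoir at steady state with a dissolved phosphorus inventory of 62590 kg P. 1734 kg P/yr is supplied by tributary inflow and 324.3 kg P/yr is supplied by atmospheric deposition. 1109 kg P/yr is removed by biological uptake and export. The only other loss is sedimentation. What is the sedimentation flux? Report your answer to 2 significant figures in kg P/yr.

950 kg P/yr

At steady state ΣF_in = ΣF_out.
ΣF_in = 1734 + 324.3 = 2058.3 kg P/yr.
Sedimentation flux = ΣF_in − (1109) = 2058.3 − 1109 = 949.3 kg P/yr.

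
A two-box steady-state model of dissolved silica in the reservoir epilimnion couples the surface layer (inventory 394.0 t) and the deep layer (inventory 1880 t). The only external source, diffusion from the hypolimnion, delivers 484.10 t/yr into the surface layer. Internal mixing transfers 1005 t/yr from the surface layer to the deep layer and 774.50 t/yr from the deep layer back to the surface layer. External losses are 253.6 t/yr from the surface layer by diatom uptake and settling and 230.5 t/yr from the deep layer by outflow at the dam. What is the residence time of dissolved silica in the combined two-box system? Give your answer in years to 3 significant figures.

4.70 yr

For the system as a whole, the A↔B exchange is internal and contributes nothing to the throughput; only the external sinks remove mass.
M_total = 394.0 + 1880 = 2274.0 t.
ΣF_external_out = 253.6 + 230.5 = 484.10 t/yr.
τ = M_total / ΣF_ext = 2274.0 / 484.10 = 4.697 yr.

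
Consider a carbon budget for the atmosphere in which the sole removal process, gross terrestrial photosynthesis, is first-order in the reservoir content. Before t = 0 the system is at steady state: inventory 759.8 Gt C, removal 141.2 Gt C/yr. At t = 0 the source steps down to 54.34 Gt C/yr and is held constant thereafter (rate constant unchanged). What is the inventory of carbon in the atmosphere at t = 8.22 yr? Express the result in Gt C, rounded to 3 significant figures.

394 Gt C

τ = M₀/F₀ = 759.8/141.2 = 5.381 yr; rate constant k = 1/τ.
New steady state M_∞ = F₁/k = F₁·τ = 54.34 × 5.381 = 292.40 Gt C.
M(t) = M_∞ + (M₀ − M_∞)·e^(−t/τ); t/τ = 8.22/5.381 = 1.528, so e^(−t/τ) = 0.2171.
M(t) = 292.40 + 467.4 × 0.2171 = 393.86 Gt C.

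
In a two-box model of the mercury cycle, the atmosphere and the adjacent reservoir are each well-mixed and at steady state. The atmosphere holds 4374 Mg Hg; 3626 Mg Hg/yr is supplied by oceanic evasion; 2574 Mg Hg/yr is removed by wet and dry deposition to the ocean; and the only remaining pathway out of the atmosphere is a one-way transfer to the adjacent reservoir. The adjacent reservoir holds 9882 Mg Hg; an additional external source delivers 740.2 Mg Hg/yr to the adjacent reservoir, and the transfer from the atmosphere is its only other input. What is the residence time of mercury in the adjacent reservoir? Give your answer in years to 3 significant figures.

5.51 yr

Balance the atmosphere: ΣF_in = 3626.0 Mg Hg/yr.
Transfer to the adjacent reservoir = ΣF_in − (2574) = 1052.0 Mg Hg/yr.
Total input to the adjacent reservoir = 1052.0 + 740.2 = 1792.2 Mg Hg/yr; at steady state this equals its total output.
τ = M / F = 9882 / 1792.2 = 5.514 yr.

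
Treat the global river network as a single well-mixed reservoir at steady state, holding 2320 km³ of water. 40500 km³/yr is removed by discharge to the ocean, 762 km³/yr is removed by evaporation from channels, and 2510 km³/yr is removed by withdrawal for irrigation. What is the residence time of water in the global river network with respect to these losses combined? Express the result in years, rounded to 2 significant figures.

Total removal = 40500 + 762.0 + 2510 = 43772 km³/yr.
τ = M / ΣF_out = 2320 / 43772 = 0.05300 yr.

0.053 yr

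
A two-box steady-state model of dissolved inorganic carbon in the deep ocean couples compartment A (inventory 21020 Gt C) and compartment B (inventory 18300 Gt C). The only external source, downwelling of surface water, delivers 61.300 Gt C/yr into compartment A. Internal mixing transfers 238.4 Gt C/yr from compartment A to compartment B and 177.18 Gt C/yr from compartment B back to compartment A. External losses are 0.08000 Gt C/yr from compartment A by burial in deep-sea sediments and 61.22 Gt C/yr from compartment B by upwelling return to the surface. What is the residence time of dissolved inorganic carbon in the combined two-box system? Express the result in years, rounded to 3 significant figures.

641 yr

Residence time in the combined system uses the total inventory and the total *external* removal — internal exchanges between the two boxes cancel.
M_total = 21020 + 18300 = 39320 Gt C.
ΣF_external_out = 0.08000 + 61.22 = 61.300 Gt C/yr.
τ = M_total / ΣF_ext = 39320 / 61.300 = 641.4 yr.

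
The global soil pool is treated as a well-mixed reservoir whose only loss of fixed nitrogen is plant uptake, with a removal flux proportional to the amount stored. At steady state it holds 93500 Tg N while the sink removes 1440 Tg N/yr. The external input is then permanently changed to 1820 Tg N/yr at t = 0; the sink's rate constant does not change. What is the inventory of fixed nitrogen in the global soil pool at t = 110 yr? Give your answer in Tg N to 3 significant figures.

The sink rate constant is k = F₀/M₀ = 1440/93500 = 0.01540 yr⁻¹.
Solving dM/dt = F₁ − kM with M(0) = M₀ gives M(t) = F₁/k + (M₀ − F₁/k)·e^(−kt).
F₁/k = 1820/0.01540 = 118170 Tg N; kt = 0.01540 × 110 = 1.694, e^(−kt) = 0.1838.
M(110) = 118170 + (93500 − 118170) × 0.1838 = 118170 − 4534 = 113640 Tg N.

114000 Tg N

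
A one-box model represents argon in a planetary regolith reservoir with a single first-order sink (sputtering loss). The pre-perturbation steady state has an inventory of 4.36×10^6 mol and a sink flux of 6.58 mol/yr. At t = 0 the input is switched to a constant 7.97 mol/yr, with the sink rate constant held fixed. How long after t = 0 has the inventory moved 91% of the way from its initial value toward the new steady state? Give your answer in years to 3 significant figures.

τ = M₀/F₀ = 4.36×10^6/6.58 = 662600 yr.
The remaining gap fraction is e^(−t/τ); 91% covered ⇒ e^(−t/τ) = 0.0900.
t = −τ ln(0.0900) = 662600 × 2.408 = 1.596×10^6 yr.

1.60×10^6 yr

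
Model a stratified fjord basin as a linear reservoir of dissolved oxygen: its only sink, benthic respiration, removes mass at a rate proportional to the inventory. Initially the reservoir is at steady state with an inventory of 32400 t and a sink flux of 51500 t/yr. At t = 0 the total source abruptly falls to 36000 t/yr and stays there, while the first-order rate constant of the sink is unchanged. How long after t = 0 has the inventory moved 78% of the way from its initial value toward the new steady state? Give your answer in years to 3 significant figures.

τ = M₀/F₀ = 32400/51500 = 0.6291 yr.
The remaining gap fraction is e^(−t/τ); 78% covered ⇒ e^(−t/τ) = 0.220.
t = −τ ln(0.220) = 0.6291 × 1.514 = 0.9526 yr.

0.953 yr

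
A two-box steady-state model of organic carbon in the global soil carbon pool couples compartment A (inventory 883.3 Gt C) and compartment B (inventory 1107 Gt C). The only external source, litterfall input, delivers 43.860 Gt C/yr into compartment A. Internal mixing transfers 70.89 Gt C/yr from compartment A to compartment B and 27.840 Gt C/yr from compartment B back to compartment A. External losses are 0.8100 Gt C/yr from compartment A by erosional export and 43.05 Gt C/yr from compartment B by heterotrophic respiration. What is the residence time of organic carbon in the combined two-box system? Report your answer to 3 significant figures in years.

45.4 yr

For the system as a whole, the A↔B exchange is internal and contributes nothing to the throughput; only the external sinks remove mass.
M_total = 883.3 + 1107 = 1990.3 Gt C.
ΣF_external_out = 0.8100 + 43.05 = 43.860 Gt C/yr.
τ = M_total / ΣF_ext = 1990.3 / 43.860 = 45.38 yr.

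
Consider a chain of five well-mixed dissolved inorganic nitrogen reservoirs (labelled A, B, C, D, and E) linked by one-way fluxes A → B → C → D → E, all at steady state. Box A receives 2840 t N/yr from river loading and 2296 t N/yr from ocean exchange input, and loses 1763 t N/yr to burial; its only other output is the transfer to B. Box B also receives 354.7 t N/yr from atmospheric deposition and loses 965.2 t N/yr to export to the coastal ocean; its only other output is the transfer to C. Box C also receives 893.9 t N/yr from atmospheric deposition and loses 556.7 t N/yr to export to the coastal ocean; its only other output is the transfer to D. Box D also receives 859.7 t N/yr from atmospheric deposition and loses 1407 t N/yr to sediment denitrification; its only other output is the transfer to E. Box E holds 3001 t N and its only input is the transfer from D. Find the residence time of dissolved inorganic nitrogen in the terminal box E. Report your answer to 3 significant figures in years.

1.18 yr

Box A: F(A→B) = (2840 + 2296) − 1763 = 3373.0 t N/yr.
Box B: F(B→C) = (3373.0 + 354.7) − 965.2 = 2762.5 t N/yr.
Box C: F(C→D) = (2762.5 + 893.9) − 556.7 = 3099.7 t N/yr.
Box D: F(D→E) = (3099.7 + 859.7) − 1407 = 2552.4 t N/yr.
Box E throughput = its input = 2552.4 t N/yr; τ = 3001 / 2552.4 = 1.176 yr.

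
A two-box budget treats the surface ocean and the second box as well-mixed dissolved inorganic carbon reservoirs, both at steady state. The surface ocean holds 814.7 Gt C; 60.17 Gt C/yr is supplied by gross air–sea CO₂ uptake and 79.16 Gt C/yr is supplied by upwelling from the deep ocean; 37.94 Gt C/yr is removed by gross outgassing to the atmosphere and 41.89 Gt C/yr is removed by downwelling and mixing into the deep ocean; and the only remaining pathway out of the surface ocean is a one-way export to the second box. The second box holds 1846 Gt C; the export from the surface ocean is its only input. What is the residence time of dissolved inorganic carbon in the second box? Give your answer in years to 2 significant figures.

Balance the surface ocean: ΣF_in = 60.17 + 79.16 = 139.33 Gt C/yr.
Export to the second box = ΣF_in − (37.94 + 41.89) = 59.500 Gt C/yr.
At steady state the output of the second box equals its input, 59.500 Gt C/yr.
τ = M / F = 1846 / 59.500 = 31.03 yr.

31 yr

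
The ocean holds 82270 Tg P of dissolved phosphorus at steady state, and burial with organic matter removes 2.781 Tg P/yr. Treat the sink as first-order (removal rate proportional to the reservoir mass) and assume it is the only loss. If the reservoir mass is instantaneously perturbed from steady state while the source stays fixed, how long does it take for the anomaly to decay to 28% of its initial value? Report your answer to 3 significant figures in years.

For a linear reservoir the anomaly decays as exp(−t/τ) with τ = M/F = 82270/2.781 = 29580 yr.
exp(−t/τ) = 0.28 ⇒ t = −τ ln(0.28) = 29580 × 1.273 = 37660 yr.

37700 yr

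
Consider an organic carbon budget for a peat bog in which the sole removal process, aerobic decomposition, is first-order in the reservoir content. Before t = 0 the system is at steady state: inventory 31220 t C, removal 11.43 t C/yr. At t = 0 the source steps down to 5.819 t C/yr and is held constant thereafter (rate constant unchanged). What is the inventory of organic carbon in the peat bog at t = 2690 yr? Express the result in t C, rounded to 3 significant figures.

21600 t C

The sink rate constant is k = F₀/M₀ = 11.43/31220 = 0.0003661 yr⁻¹.
Solving dM/dt = F₁ − kM with M(0) = M₀ gives M(t) = F₁/k + (M₀ − F₁/k)·e^(−kt).
F₁/k = 5.819/0.0003661 = 15894 t C; kt = 0.0003661 × 2690 = 0.9848, e^(−kt) = 0.3735.
M(2690) = 15894 + (31220 − 15894) × 0.3735 = 15894 + 5724 = 21618 t C.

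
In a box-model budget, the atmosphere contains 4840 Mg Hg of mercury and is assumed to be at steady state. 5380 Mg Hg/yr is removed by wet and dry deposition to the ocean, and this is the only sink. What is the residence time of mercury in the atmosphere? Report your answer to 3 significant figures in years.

0.900 yr

τ = M / F = 4840 / 5380 = 0.8996 yr.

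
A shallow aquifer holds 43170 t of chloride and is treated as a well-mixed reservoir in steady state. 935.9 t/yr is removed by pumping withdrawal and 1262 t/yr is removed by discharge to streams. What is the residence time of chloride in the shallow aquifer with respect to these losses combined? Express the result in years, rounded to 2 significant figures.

20 yr

Total removal = 935.9 + 1262 = 2197.9 t/yr.
τ = M / ΣF_out = 43170 / 2197.9 = 19.64 yr.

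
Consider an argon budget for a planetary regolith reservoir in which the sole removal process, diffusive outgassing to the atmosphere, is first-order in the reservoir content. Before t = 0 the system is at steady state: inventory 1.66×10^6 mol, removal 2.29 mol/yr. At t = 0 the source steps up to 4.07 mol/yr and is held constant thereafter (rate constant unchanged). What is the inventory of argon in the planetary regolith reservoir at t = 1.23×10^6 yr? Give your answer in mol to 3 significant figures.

τ = M₀/F₀ = 1.66×10^6/2.29 = 724900 yr; rate constant k = 1/τ.
New steady state M_∞ = F₁/k = F₁·τ = 4.07 × 724900 = 2.9503×10^6 mol.
M(t) = M_∞ + (M₀ − M_∞)·e^(−t/τ); t/τ = 1.23×10^6/724900 = 1.697, so e^(−t/τ) = 0.1833.
M(t) = 2.9503×10^6 − 1.290×10^6 × 0.1833 = 2.7138×10^6 mol.

2.71×10^6 mol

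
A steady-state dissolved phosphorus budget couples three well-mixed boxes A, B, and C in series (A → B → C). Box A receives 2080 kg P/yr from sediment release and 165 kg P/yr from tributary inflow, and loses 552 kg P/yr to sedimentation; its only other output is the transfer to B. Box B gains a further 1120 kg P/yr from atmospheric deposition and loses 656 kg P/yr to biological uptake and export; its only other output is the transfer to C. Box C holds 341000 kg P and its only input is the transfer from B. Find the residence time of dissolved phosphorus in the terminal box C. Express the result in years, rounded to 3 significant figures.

158 yr

Box A: F(A→B) = (2080 + 165) − 552 = 1693.0 kg P/yr.
Box B: F(B→C) = (1693.0 + 1120) − 656 = 2157.0 kg P/yr.
Box C throughput = its input = 2157.0 kg P/yr; τ = 341000 / 2157.0 = 158.1 yr.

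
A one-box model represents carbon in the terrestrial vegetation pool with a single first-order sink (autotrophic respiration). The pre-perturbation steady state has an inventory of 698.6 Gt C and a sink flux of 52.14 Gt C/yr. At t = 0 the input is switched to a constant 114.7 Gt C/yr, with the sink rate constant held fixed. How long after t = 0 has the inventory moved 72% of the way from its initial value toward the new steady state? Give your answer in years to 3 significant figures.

17.1 yr

τ = M₀/F₀ = 698.6/52.14 = 13.40 yr.
The remaining gap fraction is e^(−t/τ); 72% covered ⇒ e^(−t/τ) = 0.280.
t = −τ ln(0.280) = 13.40 × 1.273 = 17.06 yr.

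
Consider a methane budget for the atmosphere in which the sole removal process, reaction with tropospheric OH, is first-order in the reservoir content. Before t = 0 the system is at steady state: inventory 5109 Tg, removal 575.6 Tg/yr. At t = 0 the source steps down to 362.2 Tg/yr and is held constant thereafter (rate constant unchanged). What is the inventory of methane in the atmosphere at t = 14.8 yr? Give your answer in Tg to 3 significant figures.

τ = M₀/F₀ = 5109/575.6 = 8.876 yr; rate constant k = 1/τ.
New steady state M_∞ = F₁/k = F₁·τ = 362.2 × 8.876 = 3214.9 Tg.
M(t) = M_∞ + (M₀ − M_∞)·e^(−t/τ); t/τ = 14.8/8.876 = 1.667, so e^(−t/τ) = 0.1887.
M(t) = 3214.9 + 1894 × 0.1887 = 3572.4 Tg.

3570 Tg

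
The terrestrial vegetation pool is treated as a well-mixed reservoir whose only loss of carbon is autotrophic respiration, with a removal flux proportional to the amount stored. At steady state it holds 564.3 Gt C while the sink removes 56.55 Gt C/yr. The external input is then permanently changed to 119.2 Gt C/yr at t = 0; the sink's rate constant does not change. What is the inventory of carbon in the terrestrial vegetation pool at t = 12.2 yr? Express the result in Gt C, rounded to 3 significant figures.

1010 Gt C

Residence time τ = M₀/F₀ = 9.979 yr. The eventual steady state is M_∞ = M₀·(F₁/F₀) = 564.3 × 119.2/56.55 = 1189.5 Gt C.
The anomaly ΔM(t) = M(t) − M_∞ decays as ΔM₀·e^(−t/τ) with ΔM₀ = 564.3 − 1189.5 = −625.2 Gt C.
At t = 12.2 yr, e^(−t/τ) = e^(−1.223) = 0.2945, so ΔM = −184.1 Gt C and M = 1189.5 − 184.1 = 1005.4 Gt C.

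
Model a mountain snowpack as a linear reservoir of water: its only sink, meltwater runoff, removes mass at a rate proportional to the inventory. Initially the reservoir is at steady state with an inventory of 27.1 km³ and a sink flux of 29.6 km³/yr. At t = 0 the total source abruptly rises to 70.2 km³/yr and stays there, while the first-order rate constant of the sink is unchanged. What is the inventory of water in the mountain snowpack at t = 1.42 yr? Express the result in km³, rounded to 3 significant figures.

56.4 km³

The sink rate constant is k = F₀/M₀ = 29.6/27.1 = 1.092 yr⁻¹.
Solving dM/dt = F₁ − kM with M(0) = M₀ gives M(t) = F₁/k + (M₀ − F₁/k)·e^(−kt).
F₁/k = 70.2/1.092 = 64.271 km³; kt = 1.092 × 1.42 = 1.551, e^(−kt) = 0.2120.
M(1.42) = 64.271 + (27.1 − 64.271) × 0.2120 = 64.271 − 7.882 = 56.389 km³.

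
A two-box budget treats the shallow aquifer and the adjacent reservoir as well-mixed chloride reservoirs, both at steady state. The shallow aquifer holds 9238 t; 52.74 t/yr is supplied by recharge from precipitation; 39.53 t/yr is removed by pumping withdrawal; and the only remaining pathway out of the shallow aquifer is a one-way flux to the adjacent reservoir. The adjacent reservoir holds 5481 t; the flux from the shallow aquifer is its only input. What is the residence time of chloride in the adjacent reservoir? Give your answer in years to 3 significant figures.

415 yr

Balance the shallow aquifer: ΣF_in = 52.740 t/yr.
Flux to the adjacent reservoir = ΣF_in − (39.53) = 13.210 t/yr.
At steady state the output of the adjacent reservoir equals its input, 13.210 t/yr.
τ = M / F = 5481 / 13.210 = 414.9 yr.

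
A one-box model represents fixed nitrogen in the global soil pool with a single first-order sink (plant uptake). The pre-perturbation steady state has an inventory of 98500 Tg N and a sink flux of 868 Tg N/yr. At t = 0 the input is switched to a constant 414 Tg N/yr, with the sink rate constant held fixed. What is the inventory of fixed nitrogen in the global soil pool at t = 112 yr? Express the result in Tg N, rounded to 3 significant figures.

66200 Tg N

τ = M₀/F₀ = 98500/868 = 113.5 yr; rate constant k = 1/τ.
New steady state M_∞ = F₁/k = F₁·τ = 414 × 113.5 = 46980 Tg N.
M(t) = M_∞ + (M₀ − M_∞)·e^(−t/τ); t/τ = 112/113.5 = 0.9870, so e^(−t/τ) = 0.3727.
M(t) = 46980 + 51520 × 0.3727 = 66182 Tg N.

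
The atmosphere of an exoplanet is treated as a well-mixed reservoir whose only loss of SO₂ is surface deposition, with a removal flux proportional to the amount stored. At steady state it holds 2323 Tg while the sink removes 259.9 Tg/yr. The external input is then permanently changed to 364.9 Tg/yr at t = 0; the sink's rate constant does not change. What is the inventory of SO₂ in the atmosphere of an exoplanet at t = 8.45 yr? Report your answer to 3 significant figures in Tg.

2900 Tg

Residence time τ = M₀/F₀ = 8.938 yr. The eventual steady state is M_∞ = M₀·(F₁/F₀) = 2323 × 364.9/259.9 = 3261.5 Tg.
The anomaly ΔM(t) = M(t) − M_∞ decays as ΔM₀·e^(−t/τ) with ΔM₀ = 2323 − 3261.5 = −938.5 Tg.
At t = 8.45 yr, e^(−t/τ) = e^(−0.9454) = 0.3885, so ΔM = −364.6 Tg and M = 3261.5 − 364.6 = 2896.9 Tg.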